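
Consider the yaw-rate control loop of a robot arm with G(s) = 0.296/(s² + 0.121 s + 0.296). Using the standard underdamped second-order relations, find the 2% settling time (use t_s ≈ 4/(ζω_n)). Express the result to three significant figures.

t_s ≈ 66.1 s

Matching coefficients with s² + 2ζω_n s + ω_n² gives ω_n² = 0.296 ⇒ ω_n = 0.544 rad/s, and ζ = 0.121/(2ω_n) = 0.111.
t_s ≈ 4/(ζω_n) = 4/(0.111·0.544) = 66.1 s.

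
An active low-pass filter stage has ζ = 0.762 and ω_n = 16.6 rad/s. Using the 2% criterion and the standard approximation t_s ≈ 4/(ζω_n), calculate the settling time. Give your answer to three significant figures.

t_s ≈ 4/(ζω_n) = 4/(0.762 × 16.6) = 0.316 s.

t_s ≈ 0.316 s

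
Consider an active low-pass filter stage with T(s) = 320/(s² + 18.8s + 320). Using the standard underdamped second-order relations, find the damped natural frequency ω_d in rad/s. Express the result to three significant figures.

ω_d ≈ 15.2 rad/s

Matching coefficients with s² + 2ζω_n s + ω_n² gives ω_n² = 320 ⇒ ω_n = 17.9 rad/s, and ζ = 18.8/(2ω_n) = 0.525.
ω_d = 17.9·√(1 − 0.525²) = 15.2 rad/s.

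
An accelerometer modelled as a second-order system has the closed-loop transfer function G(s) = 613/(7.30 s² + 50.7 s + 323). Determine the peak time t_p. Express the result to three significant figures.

Dividing through by 7.30: denominator becomes s² + 6.945 s + 44.25.
So ω_n = √44.25 = 6.65 rad/s and ζ = 6.945/(2·6.65) = 0.522.
The damped frequency ω_d = ω_n√(1−ζ²) = 5.67 rad/s. t_p = π/ω_d = 0.554 s.

t_p ≈ 0.554 s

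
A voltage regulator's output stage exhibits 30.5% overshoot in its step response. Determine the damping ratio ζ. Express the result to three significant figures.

ζ ≈ 0.354

ζ = −ln(OS)/√(π² + (ln OS)²). With OS = 0.305, ln OS = −1.187 and ζ = 1.187/3.359 = 0.354.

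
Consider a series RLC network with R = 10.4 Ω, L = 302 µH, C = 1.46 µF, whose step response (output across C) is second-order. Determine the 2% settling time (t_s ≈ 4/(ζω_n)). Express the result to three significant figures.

t_s ≈ 0.000232 s

For a series RLC circuit (capacitor voltage as output), ω_n = 1/√(LC) = 1/√(302 µH · 1.46 µF) = 47600 rad/s.
ζ = (R/2)·√(C/L) = (10.4/2)·√(1.46 µF/302 µH) = 0.362.
t_s ≈ 4/(ζω_n) = 0.000232 s.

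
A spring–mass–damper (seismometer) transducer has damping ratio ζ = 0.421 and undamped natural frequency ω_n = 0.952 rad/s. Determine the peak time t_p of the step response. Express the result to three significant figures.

The damped frequency is ω_d = ω_n√(1−ζ²) = 0.952·√(1−0.177) = 0.864 rad/s.
Peak time t_p = π/ω_d = π/0.864 = 3.64 s.

t_p ≈ 3.64 s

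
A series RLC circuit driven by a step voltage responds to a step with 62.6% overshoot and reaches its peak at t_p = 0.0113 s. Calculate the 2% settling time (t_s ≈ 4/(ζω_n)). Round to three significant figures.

ζ from %OS: ζ = |ln 0.626|/√(π²+ln²0.626) = 0.147.
From t_p = π/ω_d, ω_d = π/0.0113 = 278 rad/s, so ω_n = ω_d/√(1−ζ²) = 281 rad/s.
t_s ≈ 4/(ζω_n) = 4/(0.147·281) = 0.0965 s.

t_s ≈ 0.0965 s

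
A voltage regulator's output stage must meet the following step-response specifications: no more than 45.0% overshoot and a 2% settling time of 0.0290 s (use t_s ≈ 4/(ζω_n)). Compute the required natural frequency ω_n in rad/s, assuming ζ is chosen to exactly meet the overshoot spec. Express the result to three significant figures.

Inverting the overshoot relation: ζ = |ln 0.450|/√(π² + ln²0.450) = 0.246.
Then ω_n = 4/(ζ t_s) = 4/(0.246 × 0.0290) = 560 rad/s.

ω_n ≈ 560 rad/s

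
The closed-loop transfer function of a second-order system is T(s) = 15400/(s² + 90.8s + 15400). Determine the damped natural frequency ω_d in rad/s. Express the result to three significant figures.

Comparing the denominator to s² + 2ζω_n s + ω_n²: ω_n = √15400 = 124 rad/s, and 2ζω_n = 90.8 so ζ = 90.8/(2·124) = 0.366.
The damped frequency ω_d = ω_n√(1−ζ²) = 115 rad/s.

ω_d ≈ 115 rad/s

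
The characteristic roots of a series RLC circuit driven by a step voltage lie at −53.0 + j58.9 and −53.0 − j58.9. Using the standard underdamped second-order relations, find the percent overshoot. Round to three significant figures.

|pole| = ω_n = √(53.0² + 58.9²) = 79.2 rad/s; ζ = cos θ = σ/ω_n = 0.669.
%OS = 100 e^{−πζ/√(1−ζ²)} with ζ = 0.669 gives 5.92%.

%OS ≈ 5.92%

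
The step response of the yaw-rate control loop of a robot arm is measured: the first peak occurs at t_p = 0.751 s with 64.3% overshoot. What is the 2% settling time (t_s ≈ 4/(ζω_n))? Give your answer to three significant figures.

t_s ≈ 6.80 s

ζ from %OS: ζ = |ln 0.643|/√(π²+ln²0.643) = 0.139.
From t_p = π/ω_d, ω_d = π/0.751 = 4.18 rad/s, so ω_n = ω_d/√(1−ζ²) = 4.22 rad/s.
t_s ≈ 4/(ζω_n) = 4/(0.139·4.22) = 6.80 s.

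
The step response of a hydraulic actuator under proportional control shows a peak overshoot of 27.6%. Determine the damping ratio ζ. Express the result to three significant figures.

ζ = −ln(OS)/√(π² + (ln OS)²). With OS = 0.276, ln OS = −1.287 and ζ = 1.287/3.395 = 0.379.

ζ ≈ 0.379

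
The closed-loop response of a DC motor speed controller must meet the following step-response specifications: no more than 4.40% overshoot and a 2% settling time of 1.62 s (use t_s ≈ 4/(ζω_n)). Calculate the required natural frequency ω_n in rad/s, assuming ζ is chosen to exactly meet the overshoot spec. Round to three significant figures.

ζ = −ln(OS)/√(π² + (ln OS)²). With OS = 0.0440, ln OS = −3.124 and ζ = 3.124/4.430 = 0.705.
From t_s ≈ 4/(ζω_n): ω_n = 4/(ζ·t_s) = 4/(0.705·1.62) = 3.50 rad/s.

ω_n ≈ 3.50 rad/s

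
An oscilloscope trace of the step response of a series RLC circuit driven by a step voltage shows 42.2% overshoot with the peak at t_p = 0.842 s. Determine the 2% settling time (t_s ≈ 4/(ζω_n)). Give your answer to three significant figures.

The overshoot fixes ζ = −ln(OS)/√(π²+ln²(OS)) = 0.265.
From t_p = π/ω_d, ω_d = π/0.842 = 3.73 rad/s, so ω_n = ω_d/√(1−ζ²) = 3.87 rad/s.
t_s ≈ 4/(ζω_n) = 4/(0.265·3.87) = 3.90 s.

t_s ≈ 3.90 s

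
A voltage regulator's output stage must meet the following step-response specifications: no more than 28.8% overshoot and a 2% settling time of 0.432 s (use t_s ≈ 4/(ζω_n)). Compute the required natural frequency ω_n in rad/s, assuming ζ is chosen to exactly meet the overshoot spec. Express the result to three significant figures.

ζ = −ln(OS)/√(π² + (ln OS)²). With OS = 0.288, ln OS = −1.245 and ζ = 1.245/3.379 = 0.368.
Then ω_n = 4/(ζ t_s) = 4/(0.368 × 0.432) = 25.1 rad/s.

ω_n ≈ 25.1 rad/s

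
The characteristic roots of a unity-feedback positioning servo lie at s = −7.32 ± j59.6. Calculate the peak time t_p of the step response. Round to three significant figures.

t_p ≈ 0.0527 s

t_p = π/ω_d with ω_d = 59.6 (the imaginary part), so t_p = 0.0527 s.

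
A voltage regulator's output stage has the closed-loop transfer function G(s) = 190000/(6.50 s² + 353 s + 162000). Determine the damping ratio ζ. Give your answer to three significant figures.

Dividing through by 6.50: denominator becomes s² + 54.31 s + 24920.
So ω_n = √24920 = 158 rad/s and ζ = 54.31/(2·158) = 0.172.

ζ ≈ 0.172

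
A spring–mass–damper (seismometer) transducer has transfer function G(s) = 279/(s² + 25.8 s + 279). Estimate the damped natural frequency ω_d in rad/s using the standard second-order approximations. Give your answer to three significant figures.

Comparing the denominator to s² + 2ζω_n s + ω_n²: ω_n = √279 = 16.7 rad/s, and 2ζω_n = 25.8 so ζ = 25.8/(2·16.7) = 0.772.
ω_d = 16.7·√(1 − 0.772²) = 10.6 rad/s.

ω_d ≈ 10.6 rad/s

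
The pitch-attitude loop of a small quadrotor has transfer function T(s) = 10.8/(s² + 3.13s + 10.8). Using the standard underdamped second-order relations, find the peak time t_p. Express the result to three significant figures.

t_p ≈ 1.09 s

Comparing the denominator to s² + 2ζω_n s + ω_n²: ω_n = √10.8 = 3.29 rad/s, and 2ζω_n = 3.13 so ζ = 3.13/(2·3.29) = 0.476.
The damped frequency ω_d = ω_n√(1−ζ²) = 2.89 rad/s. Then t_p = π/ω_d = 1.09 s.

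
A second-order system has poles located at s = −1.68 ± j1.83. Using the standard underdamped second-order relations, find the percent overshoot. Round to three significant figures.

The poles are at −σ ± jω_d with σ = 1.68 and ω_d = 1.83, so ω_n = √(σ²+ω_d²) = 2.48 rad/s and ζ = σ/ω_n = 0.676.
%OS = 100·exp(−πζ/√(1−ζ²)) = 5.59%.

%OS ≈ 5.59%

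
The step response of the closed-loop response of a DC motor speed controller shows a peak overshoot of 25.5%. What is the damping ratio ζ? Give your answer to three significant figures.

From %OS = 100·exp(−πζ/√(1−ζ²)), invert to get ζ = −ln(OS)/√(π² + ln²(OS)) with OS = 0.255.
−ln 0.255 = 1.366, so ζ = 1.366/√(π² + 1.867) = 0.399.

ζ ≈ 0.399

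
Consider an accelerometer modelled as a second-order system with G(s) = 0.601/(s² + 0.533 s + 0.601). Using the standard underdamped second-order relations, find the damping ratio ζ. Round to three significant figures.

Comparing the denominator to s² + 2ζω_n s + ω_n²: ω_n = √0.601 = 0.775 rad/s, and 2ζω_n = 0.533 so ζ = 0.533/(2·0.775) = 0.344.

ζ ≈ 0.344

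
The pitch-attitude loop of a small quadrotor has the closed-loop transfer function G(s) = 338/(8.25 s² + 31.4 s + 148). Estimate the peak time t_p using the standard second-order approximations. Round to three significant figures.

Dividing through by 8.25: denominator becomes s² + 3.806 s + 17.94.
So ω_n = √17.94 = 4.24 rad/s and ζ = 3.806/(2·4.24) = 0.449.
The damped frequency ω_d = ω_n√(1−ζ²) = 3.78 rad/s. t_p = π/ω_d = 0.830 s.

t_p ≈ 0.830 s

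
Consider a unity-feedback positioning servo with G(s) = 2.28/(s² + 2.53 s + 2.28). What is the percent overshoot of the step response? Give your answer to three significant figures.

%OS ≈ 0.807%

Comparing the denominator to s² + 2ζω_n s + ω_n²: ω_n = √2.28 = 1.51 rad/s, and 2ζω_n = 2.53 so ζ = 2.53/(2·1.51) = 0.838.
%OS = 100·exp(−πζ/√(1−ζ²)) = 0.807%.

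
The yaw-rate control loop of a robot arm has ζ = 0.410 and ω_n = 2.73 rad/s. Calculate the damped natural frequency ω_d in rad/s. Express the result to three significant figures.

ω_d = ω_n√(1−ζ²) = 2.73·√0.832 = 2.49 rad/s.

ω_d ≈ 2.49 rad/s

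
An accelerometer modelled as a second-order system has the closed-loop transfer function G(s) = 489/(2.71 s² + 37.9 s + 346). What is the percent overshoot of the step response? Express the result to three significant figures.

Dividing through by 2.71: denominator becomes s² + 13.99 s + 127.7.
So ω_n = √127.7 = 11.3 rad/s and ζ = 13.99/(2·11.3) = 0.619.
%OS = 100 e^{−πζ/√(1−ζ²)} with ζ = 0.619 gives 8.42%.

%OS ≈ 8.42%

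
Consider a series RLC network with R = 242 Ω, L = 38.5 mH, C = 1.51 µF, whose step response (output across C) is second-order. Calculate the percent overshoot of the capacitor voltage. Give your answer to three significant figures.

For a series RLC circuit (capacitor voltage as output), ω_n = 1/√(LC) = 1/√(38.5 mH · 1.51 µF) = 4150 rad/s.
ζ = (R/2)·√(C/L) = (242/2)·√(1.51 µF/38.5 mH) = 0.758.
%OS = 100·exp(−πζ/√(1−ζ²)) = 2.60%.

%OS ≈ 2.60%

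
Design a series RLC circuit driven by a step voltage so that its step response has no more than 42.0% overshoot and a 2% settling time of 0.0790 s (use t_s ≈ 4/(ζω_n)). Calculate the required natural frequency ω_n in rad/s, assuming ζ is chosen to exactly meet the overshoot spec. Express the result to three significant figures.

Inverting the overshoot relation: ζ = |ln 0.420|/√(π² + ln²0.420) = 0.266.
Then ω_n = 4/(ζ t_s) = 4/(0.266 × 0.0790) = 190 rad/s.

ω_n ≈ 190 rad/s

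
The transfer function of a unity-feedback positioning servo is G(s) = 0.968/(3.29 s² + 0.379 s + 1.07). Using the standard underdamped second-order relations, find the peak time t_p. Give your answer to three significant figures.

t_p ≈ 5.54 s

Dividing through by 3.29: denominator becomes s² + 0.1152 s + 0.3252.
So ω_n = √0.3252 = 0.570 rad/s and ζ = 0.1152/(2·0.570) = 0.101.
ω_d = 0.570·√(1 − 0.101²) = 0.567 rad/s. t_p = π/ω_d = 5.54 s.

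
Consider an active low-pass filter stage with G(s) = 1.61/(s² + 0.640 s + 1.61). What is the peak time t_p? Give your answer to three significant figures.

t_p ≈ 2.56 s

ω_n = √1.61 = 1.27 rad/s; ζ = 0.640/(2·1.27) = 0.252.
ω_d = 1.27·√(1 − 0.252²) = 1.23 rad/s. Then t_p = π/ω_d = 2.56 s.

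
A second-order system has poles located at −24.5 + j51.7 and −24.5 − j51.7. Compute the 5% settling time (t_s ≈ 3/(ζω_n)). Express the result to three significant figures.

For poles at −σ ± jω_d, ζω_n = σ = 24.5, so t_s ≈ 3/σ = 0.122 s.

t_s ≈ 0.122 s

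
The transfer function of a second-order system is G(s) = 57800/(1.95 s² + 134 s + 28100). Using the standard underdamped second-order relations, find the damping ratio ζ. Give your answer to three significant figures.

ζ ≈ 0.286

Dividing through by 1.95: denominator becomes s² + 68.72 s + 14410.
So ω_n = √14410 = 120 rad/s and ζ = 68.72/(2·120) = 0.286.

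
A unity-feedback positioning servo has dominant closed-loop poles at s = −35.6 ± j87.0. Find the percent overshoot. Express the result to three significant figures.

%OS ≈ 27.7%

The poles are at −σ ± jω_d with σ = 35.6 and ω_d = 87.0, so ω_n = √(σ²+ω_d²) = 94.0 rad/s and ζ = σ/ω_n = 0.379.
Overshoot: exp(−π·0.379/√(1−0.379²)) = 0.277, i.e. 27.7%.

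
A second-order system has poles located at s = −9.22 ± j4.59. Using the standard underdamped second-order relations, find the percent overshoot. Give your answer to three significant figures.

%OS ≈ 0.182%

The poles are at −σ ± jω_d with σ = 9.22 and ω_d = 4.59, so ω_n = √(σ²+ω_d²) = 10.3 rad/s and ζ = σ/ω_n = 0.895.
%OS = 100·exp(−πζ/√(1−ζ²)) = 0.182%.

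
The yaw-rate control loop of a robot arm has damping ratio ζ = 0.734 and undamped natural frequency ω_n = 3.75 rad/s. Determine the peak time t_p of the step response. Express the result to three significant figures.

The damped frequency is ω_d = ω_n√(1−ζ²) = 3.75·√(1−0.539) = 2.55 rad/s.
Peak time t_p = π/ω_d = π/2.55 = 1.23 s.

t_p ≈ 1.23 s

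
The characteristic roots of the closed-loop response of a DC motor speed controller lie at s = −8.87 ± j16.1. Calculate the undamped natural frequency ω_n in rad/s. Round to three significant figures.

The poles are at −σ ± jω_d with σ = 8.87 and ω_d = 16.1, so ω_n = √(σ²+ω_d²) = 18.4 rad/s and ζ = σ/ω_n = 0.483.

ω_n ≈ 18.4 rad/s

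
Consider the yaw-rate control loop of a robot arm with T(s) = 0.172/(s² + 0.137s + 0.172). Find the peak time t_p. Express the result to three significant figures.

t_p ≈ 7.68 s

ω_n = √0.172 = 0.415 rad/s; ζ = 0.137/(2·0.415) = 0.165.
ω_d = ω_n√(1−ζ²) = 0.409 rad/s. Then t_p = π/ω_d = 7.68 s.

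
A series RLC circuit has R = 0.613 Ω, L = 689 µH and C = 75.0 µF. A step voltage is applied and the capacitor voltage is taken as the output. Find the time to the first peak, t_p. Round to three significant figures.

For a series RLC circuit (capacitor voltage as output), ω_n = 1/√(LC) = 1/√(689 µH · 75.0 µF) = 4400 rad/s.
ζ = (R/2)·√(C/L) = (0.613/2)·√(75.0 µF/689 µH) = 0.101.
The damped frequency ω_d = ω_n√(1−ζ²) = 4380 rad/s. t_p = π/ω_d = 0.000718 s.

t_p ≈ 0.000718 s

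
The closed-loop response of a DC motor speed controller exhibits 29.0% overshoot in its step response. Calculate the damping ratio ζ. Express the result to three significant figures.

Inverting the overshoot relation: ζ = |ln 0.290|/√(π² + ln²0.290) = 0.367.

ζ ≈ 0.367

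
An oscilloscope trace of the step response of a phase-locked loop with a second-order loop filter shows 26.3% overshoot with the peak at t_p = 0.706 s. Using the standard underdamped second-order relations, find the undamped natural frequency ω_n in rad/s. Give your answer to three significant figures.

The overshoot fixes ζ = −ln(OS)/√(π²+ln²(OS)) = 0.391.
From t_p = π/ω_d, ω_d = π/0.706 = 4.45 rad/s, so ω_n = ω_d/√(1−ζ²) = 4.84 rad/s.

ω_n ≈ 4.84 rad/s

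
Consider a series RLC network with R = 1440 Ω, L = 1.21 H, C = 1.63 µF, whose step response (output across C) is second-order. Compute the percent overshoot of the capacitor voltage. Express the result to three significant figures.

For a series RLC circuit (capacitor voltage as output), ω_n = 1/√(LC) = 1/√(1.21 H · 1.63 µF) = 712 rad/s.
ζ = (R/2)·√(C/L) = (1440/2)·√(1.63 µF/1.21 H) = 0.836.
%OS = 100·exp(−πζ/√(1−ζ²)) = 0.840%.

%OS ≈ 0.840%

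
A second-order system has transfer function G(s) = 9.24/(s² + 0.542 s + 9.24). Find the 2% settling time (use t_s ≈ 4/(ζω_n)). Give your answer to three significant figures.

t_s ≈ 14.8 s

ω_n = √9.24 = 3.04 rad/s; ζ = 0.542/(2·3.04) = 0.0892.
t_s ≈ 4/(ζω_n) = 4/(0.0892·3.04) = 14.8 s.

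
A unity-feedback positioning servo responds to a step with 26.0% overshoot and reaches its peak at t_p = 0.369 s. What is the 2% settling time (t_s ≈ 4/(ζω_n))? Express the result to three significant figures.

The overshoot fixes ζ = −ln(OS)/√(π²+ln²(OS)) = 0.394.
t_p = π/ω_d ⇒ ω_d = 8.51 rad/s; then ω_n = ω_d/√(1−ζ²) = 9.26 rad/s.
t_s ≈ 4/(ζω_n) = 4/(0.394·9.26) = 1.10 s.

t_s ≈ 1.10 s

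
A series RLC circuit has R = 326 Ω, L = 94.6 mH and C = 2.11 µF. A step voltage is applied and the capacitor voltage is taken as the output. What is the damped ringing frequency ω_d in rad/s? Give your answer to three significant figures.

For a series RLC circuit (capacitor voltage as output), ω_n = 1/√(LC) = 1/√(94.6 mH · 2.11 µF) = 2240 rad/s.
ζ = (R/2)·√(C/L) = (326/2)·√(2.11 µF/94.6 mH) = 0.770.
ω_d = 2240·√(1 − 0.770²) = 1430 rad/s.

ω_d ≈ 1430 rad/s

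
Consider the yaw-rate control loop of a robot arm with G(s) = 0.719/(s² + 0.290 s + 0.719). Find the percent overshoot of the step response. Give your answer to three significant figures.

%OS ≈ 58.0%

Comparing the denominator to s² + 2ζω_n s + ω_n²: ω_n = √0.719 = 0.848 rad/s, and 2ζω_n = 0.290 so ζ = 0.290/(2·0.848) = 0.171.
%OS = 100·exp(−πζ/√(1−ζ²)) = 58.0%.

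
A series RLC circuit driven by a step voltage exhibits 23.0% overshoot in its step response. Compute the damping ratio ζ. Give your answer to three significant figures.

ζ ≈ 0.424

From %OS = 100·exp(−πζ/√(1−ζ²)), invert to get ζ = −ln(OS)/√(π² + ln²(OS)) with OS = 0.230.
−ln 0.230 = 1.470, so ζ = 1.470/√(π² + 2.160) = 0.424.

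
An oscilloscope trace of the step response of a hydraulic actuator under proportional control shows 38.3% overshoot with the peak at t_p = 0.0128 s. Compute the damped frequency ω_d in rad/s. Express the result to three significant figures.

t_p = π/ω_d, so ω_d = π/0.0128 = 245 rad/s.

ω_d ≈ 245 rad/s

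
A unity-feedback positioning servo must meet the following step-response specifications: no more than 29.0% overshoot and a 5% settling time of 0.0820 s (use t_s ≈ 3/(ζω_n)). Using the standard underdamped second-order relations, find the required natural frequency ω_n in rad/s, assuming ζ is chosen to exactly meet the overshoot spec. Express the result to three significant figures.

ω_n ≈ 99.8 rad/s

From %OS = 100·exp(−πζ/√(1−ζ²)), invert to get ζ = −ln(OS)/√(π² + ln²(OS)) with OS = 0.290.
−ln 0.290 = 1.238, so ζ = 1.238/√(π² + 1.532) = 0.367.
From t_s ≈ 3/(ζω_n): ω_n = 3/(ζ·t_s) = 3/(0.367·0.0820) = 99.8 rad/s.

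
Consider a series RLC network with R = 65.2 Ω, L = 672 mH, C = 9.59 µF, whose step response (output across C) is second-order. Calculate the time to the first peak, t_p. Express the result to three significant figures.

t_p ≈ 0.00804 s

For a series RLC circuit (capacitor voltage as output), ω_n = 1/√(LC) = 1/√(672 mH · 9.59 µF) = 394 rad/s.
ζ = (R/2)·√(C/L) = (65.2/2)·√(9.59 µF/672 mH) = 0.123.
The damped frequency ω_d = ω_n√(1−ζ²) = 391 rad/s. t_p = π/ω_d = 0.00804 s.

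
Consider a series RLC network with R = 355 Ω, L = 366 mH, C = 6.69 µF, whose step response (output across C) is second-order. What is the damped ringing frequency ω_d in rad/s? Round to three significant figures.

ω_d ≈ 416 rad/s

For a series RLC circuit (capacitor voltage as output), ω_n = 1/√(LC) = 1/√(366 mH · 6.69 µF) = 639 rad/s.
ζ = (R/2)·√(C/L) = (355/2)·√(6.69 µF/366 mH) = 0.759.
The damped frequency ω_d = ω_n√(1−ζ²) = 416 rad/s.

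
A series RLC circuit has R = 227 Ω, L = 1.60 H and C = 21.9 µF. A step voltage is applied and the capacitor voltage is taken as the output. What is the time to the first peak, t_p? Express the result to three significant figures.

t_p ≈ 0.0205 s

For a series RLC circuit (capacitor voltage as output), ω_n = 1/√(LC) = 1/√(1.60 H · 21.9 µF) = 169 rad/s.
ζ = (R/2)·√(C/L) = (227/2)·√(21.9 µF/1.60 H) = 0.420.
The damped frequency ω_d = ω_n√(1−ζ²) = 153 rad/s. t_p = π/ω_d = 0.0205 s.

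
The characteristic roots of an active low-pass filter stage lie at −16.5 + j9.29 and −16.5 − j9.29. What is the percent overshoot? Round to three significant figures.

%OS ≈ 0.377%

The poles are at −σ ± jω_d with σ = 16.5 and ω_d = 9.29, so ω_n = √(σ²+ω_d²) = 18.9 rad/s and ζ = σ/ω_n = 0.871.
%OS = 100 e^{−πζ/√(1−ζ²)} with ζ = 0.871 gives 0.377%.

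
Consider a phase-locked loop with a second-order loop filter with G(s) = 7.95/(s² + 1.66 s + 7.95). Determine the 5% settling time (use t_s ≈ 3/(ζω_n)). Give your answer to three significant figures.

ω_n = √7.95 = 2.82 rad/s; ζ = 1.66/(2·2.82) = 0.294.
t_s ≈ 3/(ζω_n) = 3/(0.294·2.82) = 3.61 s.

t_s ≈ 3.61 s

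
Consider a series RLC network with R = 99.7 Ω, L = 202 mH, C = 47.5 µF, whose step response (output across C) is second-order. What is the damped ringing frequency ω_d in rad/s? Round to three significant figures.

For a series RLC circuit (capacitor voltage as output), ω_n = 1/√(LC) = 1/√(202 mH · 47.5 µF) = 323 rad/s.
ζ = (R/2)·√(C/L) = (99.7/2)·√(47.5 µF/202 mH) = 0.764.
ω_d = ω_n√(1−ζ²) = 208 rad/s.

ω_d ≈ 208 rad/s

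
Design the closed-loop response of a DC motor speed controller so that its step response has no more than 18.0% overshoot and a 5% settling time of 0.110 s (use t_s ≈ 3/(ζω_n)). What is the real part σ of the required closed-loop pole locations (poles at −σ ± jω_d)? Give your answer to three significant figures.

The settling-time spec alone fixes σ = ζω_n = 3/t_s = 3/0.110 = 27.3.
(Overshoot then fixes ζ = 0.479 and hence ω_d = σ·√(1−ζ²)/ζ = 50.0 rad/s.)

σ ≈ 27.3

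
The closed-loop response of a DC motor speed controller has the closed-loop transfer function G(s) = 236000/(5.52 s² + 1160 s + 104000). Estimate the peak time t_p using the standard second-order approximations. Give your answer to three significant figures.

t_p ≈ 0.0356 s

Dividing through by 5.52: denominator becomes s² + 210.1 s + 18840.
So ω_n = √18840 = 137 rad/s and ζ = 210.1/(2·137) = 0.765.
The damped frequency ω_d = ω_n√(1−ζ²) = 88.3 rad/s. t_p = π/ω_d = 0.0356 s.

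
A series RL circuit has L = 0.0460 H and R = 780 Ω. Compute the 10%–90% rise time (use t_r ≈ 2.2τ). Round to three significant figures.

τ = L/R = 0.0460/780 = 0.0000590 s.
t_r ≈ 2.2τ = 0.000130 s.

t_r ≈ 0.000130 s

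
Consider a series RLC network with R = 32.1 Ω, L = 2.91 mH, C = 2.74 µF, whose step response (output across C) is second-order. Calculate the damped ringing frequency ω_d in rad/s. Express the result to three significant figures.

For a series RLC circuit (capacitor voltage as output), ω_n = 1/√(LC) = 1/√(2.91 mH · 2.74 µF) = 11200 rad/s.
ζ = (R/2)·√(C/L) = (32.1/2)·√(2.74 µF/2.91 mH) = 0.492.
ω_d = 11200·√(1 − 0.492²) = 9750 rad/s.

ω_d ≈ 9750 rad/s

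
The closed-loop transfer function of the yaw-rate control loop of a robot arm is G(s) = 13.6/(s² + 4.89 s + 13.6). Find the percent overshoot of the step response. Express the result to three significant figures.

Comparing the denominator to s² + 2ζω_n s + ω_n²: ω_n = √13.6 = 3.69 rad/s, and 2ζω_n = 4.89 so ζ = 4.89/(2·3.69) = 0.663.
%OS = 100 e^{−πζ/√(1−ζ²)} with ζ = 0.663 gives 6.19%.

%OS ≈ 6.19%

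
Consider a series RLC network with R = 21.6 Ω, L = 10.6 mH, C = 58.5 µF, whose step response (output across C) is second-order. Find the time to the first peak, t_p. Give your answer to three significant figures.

t_p ≈ 0.00414 s

For a series RLC circuit (capacitor voltage as output), ω_n = 1/√(LC) = 1/√(10.6 mH · 58.5 µF) = 1270 rad/s.
ζ = (R/2)·√(C/L) = (21.6/2)·√(58.5 µF/10.6 mH) = 0.802.
ω_d = 1270·√(1 − 0.802²) = 758 rad/s. t_p = π/ω_d = 0.00414 s.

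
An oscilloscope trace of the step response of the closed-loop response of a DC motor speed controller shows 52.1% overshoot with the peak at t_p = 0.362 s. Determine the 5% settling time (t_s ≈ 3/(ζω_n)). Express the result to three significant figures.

t_s ≈ 1.67 s

The overshoot fixes ζ = −ln(OS)/√(π²+ln²(OS)) = 0.203.
t_p = π/ω_d ⇒ ω_d = 8.68 rad/s; then ω_n = ω_d/√(1−ζ²) = 8.86 rad/s.
t_s ≈ 3/(ζω_n) = 3/(0.203·8.86) = 1.67 s.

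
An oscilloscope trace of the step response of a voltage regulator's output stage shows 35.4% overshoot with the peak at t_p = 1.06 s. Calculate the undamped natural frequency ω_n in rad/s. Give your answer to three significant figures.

The overshoot fixes ζ = −ln(OS)/√(π²+ln²(OS)) = 0.314.
From t_p = π/ω_d, ω_d = π/1.06 = 2.96 rad/s, so ω_n = ω_d/√(1−ζ²) = 3.12 rad/s.

ω_n ≈ 3.12 rad/s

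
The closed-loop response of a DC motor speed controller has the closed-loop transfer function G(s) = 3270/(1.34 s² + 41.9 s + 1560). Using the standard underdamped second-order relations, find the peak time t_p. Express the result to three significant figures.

t_p ≈ 0.104 s

Dividing through by 1.34: denominator becomes s² + 31.27 s + 1164.
So ω_n = √1164 = 34.1 rad/s and ζ = 31.27/(2·34.1) = 0.458.
ω_d = 34.1·√(1 − 0.458²) = 30.3 rad/s. t_p = π/ω_d = 0.104 s.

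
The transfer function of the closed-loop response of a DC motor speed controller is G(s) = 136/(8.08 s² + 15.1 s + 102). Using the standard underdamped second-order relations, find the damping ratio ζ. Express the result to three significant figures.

ζ ≈ 0.263

Dividing through by 8.08: denominator becomes s² + 1.869 s + 12.62.
So ω_n = √12.62 = 3.55 rad/s and ζ = 1.869/(2·3.55) = 0.263.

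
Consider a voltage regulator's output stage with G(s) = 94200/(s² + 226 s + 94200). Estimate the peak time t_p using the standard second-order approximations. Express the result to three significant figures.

t_p ≈ 0.0110 s

Matching coefficients with s² + 2ζω_n s + ω_n² gives ω_n² = 94200 ⇒ ω_n = 307 rad/s, and ζ = 226/(2ω_n) = 0.368.
ω_d = 307·√(1 − 0.368²) = 285 rad/s. Then t_p = π/ω_d = 0.0110 s.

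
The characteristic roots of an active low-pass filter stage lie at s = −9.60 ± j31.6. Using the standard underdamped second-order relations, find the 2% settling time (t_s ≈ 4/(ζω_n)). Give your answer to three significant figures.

For poles at −σ ± jω_d, ζω_n = σ = 9.60, so t_s ≈ 4/σ = 0.417 s.

t_s ≈ 0.417 s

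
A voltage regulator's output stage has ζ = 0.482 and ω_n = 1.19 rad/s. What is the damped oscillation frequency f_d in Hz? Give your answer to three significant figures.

f_d ≈ 0.166 Hz

ω_d = ω_n√(1−ζ²) = 1.19·√0.768 = 1.04 rad/s.
f_d = ω_d/(2π) = 0.166 Hz.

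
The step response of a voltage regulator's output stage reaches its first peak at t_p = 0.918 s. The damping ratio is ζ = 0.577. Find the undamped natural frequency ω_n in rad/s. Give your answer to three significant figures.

Peak time t_p = π/ω_d, so ω_d = π/t_p = π/0.918 = 3.42 rad/s.
ω_n = ω_d/√(1−ζ²) = 3.42/√0.667 = 4.19 rad/s.

ω_n ≈ 4.19 rad/s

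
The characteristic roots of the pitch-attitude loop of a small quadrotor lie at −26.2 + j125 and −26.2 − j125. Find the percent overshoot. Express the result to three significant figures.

|pole| = ω_n = √(26.2² + 125²) = 128 rad/s; ζ = cos θ = σ/ω_n = 0.205.
Overshoot: exp(−π·0.205/√(1−0.205²)) = 0.518, i.e. 51.8%.

%OS ≈ 51.8%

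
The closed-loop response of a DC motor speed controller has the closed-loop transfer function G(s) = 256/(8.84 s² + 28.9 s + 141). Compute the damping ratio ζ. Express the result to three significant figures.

Dividing through by 8.84: denominator becomes s² + 3.269 s + 15.95.
So ω_n = √15.95 = 3.99 rad/s and ζ = 3.269/(2·3.99) = 0.409.

ζ ≈ 0.409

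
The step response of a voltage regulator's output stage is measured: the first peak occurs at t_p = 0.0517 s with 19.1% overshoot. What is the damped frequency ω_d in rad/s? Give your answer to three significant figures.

t_p = π/ω_d, so ω_d = π/0.0517 = 60.8 rad/s.

ω_d ≈ 60.8 rad/s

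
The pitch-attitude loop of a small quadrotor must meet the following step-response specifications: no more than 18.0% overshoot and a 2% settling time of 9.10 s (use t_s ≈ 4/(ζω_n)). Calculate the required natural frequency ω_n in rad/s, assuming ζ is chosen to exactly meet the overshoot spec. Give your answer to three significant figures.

Inverting the overshoot relation: ζ = |ln 0.180|/√(π² + ln²0.180) = 0.479.
From t_s ≈ 4/(ζω_n): ω_n = 4/(ζ·t_s) = 4/(0.479·9.10) = 0.917 rad/s.

ω_n ≈ 0.917 rad/s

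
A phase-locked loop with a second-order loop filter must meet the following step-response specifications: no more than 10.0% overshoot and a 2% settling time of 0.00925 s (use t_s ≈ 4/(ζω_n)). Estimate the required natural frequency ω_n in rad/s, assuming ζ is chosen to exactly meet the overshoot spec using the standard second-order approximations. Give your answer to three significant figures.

ζ = −ln(OS)/√(π² + (ln OS)²). With OS = 0.100, ln OS = −2.303 and ζ = 2.303/3.895 = 0.591.
From t_s ≈ 4/(ζω_n): ω_n = 4/(ζ·t_s) = 4/(0.591·0.00925) = 732 rad/s.

ω_n ≈ 732 rad/s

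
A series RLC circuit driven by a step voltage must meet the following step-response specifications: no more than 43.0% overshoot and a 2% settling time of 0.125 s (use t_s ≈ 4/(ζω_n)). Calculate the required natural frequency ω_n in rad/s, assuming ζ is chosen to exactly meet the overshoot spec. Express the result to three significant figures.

ζ = −ln(OS)/√(π² + (ln OS)²). With OS = 0.430, ln OS = −0.8440 and ζ = 0.8440/3.253 = 0.259.
From t_s ≈ 4/(ζω_n): ω_n = 4/(ζ·t_s) = 4/(0.259·0.125) = 123 rad/s.

ω_n ≈ 123 rad/s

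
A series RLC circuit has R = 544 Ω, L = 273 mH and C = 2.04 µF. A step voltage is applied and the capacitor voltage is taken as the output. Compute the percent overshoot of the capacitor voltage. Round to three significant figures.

%OS ≈ 3.04%

For a series RLC circuit (capacitor voltage as output), ω_n = 1/√(LC) = 1/√(273 mH · 2.04 µF) = 1340 rad/s.
ζ = (R/2)·√(C/L) = (544/2)·√(2.04 µF/273 mH) = 0.744.
%OS = 100·exp(−πζ/√(1−ζ²)) = 3.04%.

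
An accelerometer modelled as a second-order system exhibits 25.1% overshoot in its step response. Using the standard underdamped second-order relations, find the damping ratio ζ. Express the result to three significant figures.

Inverting the overshoot relation: ζ = |ln 0.251|/√(π² + ln²0.251) = 0.403.

ζ ≈ 0.403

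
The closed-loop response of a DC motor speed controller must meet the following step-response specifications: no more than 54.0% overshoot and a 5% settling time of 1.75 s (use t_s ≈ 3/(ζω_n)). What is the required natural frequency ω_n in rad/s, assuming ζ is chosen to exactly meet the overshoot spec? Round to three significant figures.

ω_n ≈ 8.91 rad/s

ζ = −ln(OS)/√(π² + (ln OS)²). With OS = 0.540, ln OS = −0.6162 and ζ = 0.6162/3.201 = 0.192.
Then ω_n = 3/(ζ t_s) = 3/(0.192 × 1.75) = 8.91 rad/s.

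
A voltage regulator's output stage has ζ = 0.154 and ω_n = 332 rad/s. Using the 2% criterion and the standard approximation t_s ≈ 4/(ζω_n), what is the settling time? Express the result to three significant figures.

t_s ≈ 4/(ζω_n) = 4/(0.154 × 332) = 0.0782 s.

t_s ≈ 0.0782 s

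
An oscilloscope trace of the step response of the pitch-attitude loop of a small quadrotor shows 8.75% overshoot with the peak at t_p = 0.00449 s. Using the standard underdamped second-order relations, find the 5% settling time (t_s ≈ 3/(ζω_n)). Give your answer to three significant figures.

t_s ≈ 0.00553 s

ζ from %OS: ζ = |ln 0.0875|/√(π²+ln²0.0875) = 0.613.
From t_p = π/ω_d, ω_d = π/0.00449 = 700 rad/s, so ω_n = ω_d/√(1−ζ²) = 885 rad/s.
t_s ≈ 3/(ζω_n) = 3/(0.613·885) = 0.00553 s.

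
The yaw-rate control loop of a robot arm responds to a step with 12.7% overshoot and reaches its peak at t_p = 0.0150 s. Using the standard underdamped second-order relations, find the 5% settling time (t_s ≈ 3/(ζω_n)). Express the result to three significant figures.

t_s ≈ 0.0218 s

From the overshoot, ζ = −ln(OS)/√(π²+ln²(OS)) = 0.549.
From t_p = π/ω_d, ω_d = π/0.0150 = 209 rad/s, so ω_n = ω_d/√(1−ζ²) = 251 rad/s.
t_s ≈ 3/(ζω_n) = 3/(0.549·251) = 0.0218 s.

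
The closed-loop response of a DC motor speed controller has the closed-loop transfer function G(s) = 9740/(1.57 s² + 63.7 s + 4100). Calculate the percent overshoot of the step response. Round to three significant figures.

Dividing through by 1.57: denominator becomes s² + 40.57 s + 2611.
So ω_n = √2611 = 51.1 rad/s and ζ = 40.57/(2·51.1) = 0.397.
%OS = 100·exp(−πζ/√(1−ζ²)) = 25.7%.

%OS ≈ 25.7%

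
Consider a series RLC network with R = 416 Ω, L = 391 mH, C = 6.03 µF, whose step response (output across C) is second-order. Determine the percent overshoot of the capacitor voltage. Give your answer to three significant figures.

%OS ≈ 1.17%

For a series RLC circuit (capacitor voltage as output), ω_n = 1/√(LC) = 1/√(391 mH · 6.03 µF) = 651 rad/s.
ζ = (R/2)·√(C/L) = (416/2)·√(6.03 µF/391 mH) = 0.817.
%OS = 100·exp(−πζ/√(1−ζ²)) = 1.17%.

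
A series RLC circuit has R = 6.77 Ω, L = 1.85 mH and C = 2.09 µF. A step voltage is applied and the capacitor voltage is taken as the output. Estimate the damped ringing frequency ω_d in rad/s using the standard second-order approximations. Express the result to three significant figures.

For a series RLC circuit (capacitor voltage as output), ω_n = 1/√(LC) = 1/√(1.85 mH · 2.09 µF) = 16100 rad/s.
ζ = (R/2)·√(C/L) = (6.77/2)·√(2.09 µF/1.85 mH) = 0.114.
ω_d = ω_n√(1−ζ²) = 16000 rad/s.

ω_d ≈ 16000 rad/s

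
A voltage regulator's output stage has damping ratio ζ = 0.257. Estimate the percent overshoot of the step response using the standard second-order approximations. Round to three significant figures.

%OS ≈ 43.4%

For an underdamped second-order system, %OS = 100·exp(−πζ/√(1−ζ²)).
πζ/√(1−ζ²) = π·0.257/√(1−0.0660) = 0.8355, so %OS = 100·e^(−0.8355) = 43.4%.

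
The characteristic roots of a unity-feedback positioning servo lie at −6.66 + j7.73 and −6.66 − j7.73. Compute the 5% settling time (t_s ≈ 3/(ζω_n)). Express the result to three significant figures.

t_s ≈ 0.450 s

For poles at −σ ± jω_d, ζω_n = σ = 6.66, so t_s ≈ 3/σ = 0.450 s.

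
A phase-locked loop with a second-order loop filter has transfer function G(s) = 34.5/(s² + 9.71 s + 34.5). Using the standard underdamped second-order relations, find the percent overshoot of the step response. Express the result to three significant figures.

Comparing the denominator to s² + 2ζω_n s + ω_n²: ω_n = √34.5 = 5.87 rad/s, and 2ζω_n = 9.71 so ζ = 9.71/(2·5.87) = 0.827.
%OS = 100 e^{−πζ/√(1−ζ²)} with ζ = 0.827 gives 0.992%.

%OS ≈ 0.992%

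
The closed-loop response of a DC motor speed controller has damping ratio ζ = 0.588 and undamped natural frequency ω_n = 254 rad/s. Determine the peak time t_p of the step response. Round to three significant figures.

t_p ≈ 0.0153 s

The damped frequency is ω_d = ω_n√(1−ζ²) = 254·√(1−0.346) = 205 rad/s.
Peak time t_p = π/ω_d = π/205 = 0.0153 s.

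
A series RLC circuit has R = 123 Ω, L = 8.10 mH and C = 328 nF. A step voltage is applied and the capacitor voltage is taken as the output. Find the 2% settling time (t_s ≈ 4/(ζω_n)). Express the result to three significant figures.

t_s ≈ 0.000527 s

For a series RLC circuit (capacitor voltage as output), ω_n = 1/√(LC) = 1/√(8.10 mH · 328 nF) = 19400 rad/s.
ζ = (R/2)·√(C/L) = (123/2)·√(328 nF/8.10 mH) = 0.391.
t_s ≈ 4/(ζω_n) = 0.000527 s.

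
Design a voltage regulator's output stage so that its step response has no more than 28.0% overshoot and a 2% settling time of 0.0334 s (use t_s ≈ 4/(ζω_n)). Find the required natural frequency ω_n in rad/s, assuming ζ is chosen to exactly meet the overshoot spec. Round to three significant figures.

ω_n ≈ 319 rad/s

ζ = −ln(OS)/√(π² + (ln OS)²). With OS = 0.280, ln OS = −1.273 and ζ = 1.273/3.390 = 0.376.
From t_s ≈ 4/(ζω_n): ω_n = 4/(ζ·t_s) = 4/(0.376·0.0334) = 319 rad/s.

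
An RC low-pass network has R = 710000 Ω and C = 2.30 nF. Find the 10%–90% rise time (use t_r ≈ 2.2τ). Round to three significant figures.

τ = RC = 710000 × 2.30 nF = 0.00163 s.
t_r ≈ 2.2τ = 0.00359 s.

t_r ≈ 0.00359 s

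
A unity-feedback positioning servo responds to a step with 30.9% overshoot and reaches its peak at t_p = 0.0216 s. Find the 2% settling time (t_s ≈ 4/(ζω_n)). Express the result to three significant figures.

ζ from %OS: ζ = |ln 0.309|/√(π²+ln²0.309) = 0.350.
From t_p = π/ω_d, ω_d = π/0.0216 = 145 rad/s, so ω_n = ω_d/√(1−ζ²) = 155 rad/s.
t_s ≈ 4/(ζω_n) = 4/(0.350·155) = 0.0736 s.

t_s ≈ 0.0736 s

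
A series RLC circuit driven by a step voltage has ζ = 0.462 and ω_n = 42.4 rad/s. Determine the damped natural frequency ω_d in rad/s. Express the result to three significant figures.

ω_d ≈ 37.6 rad/s

ω_d = ω_n√(1−ζ²) = 42.4·√0.787 = 37.6 rad/s.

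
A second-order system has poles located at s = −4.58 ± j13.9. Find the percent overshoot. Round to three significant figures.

%OS ≈ 35.5%

The poles are at −σ ± jω_d with σ = 4.58 and ω_d = 13.9, so ω_n = √(σ²+ω_d²) = 14.6 rad/s and ζ = σ/ω_n = 0.313.
Overshoot: exp(−π·0.313/√(1−0.313²)) = 0.355, i.e. 35.5%.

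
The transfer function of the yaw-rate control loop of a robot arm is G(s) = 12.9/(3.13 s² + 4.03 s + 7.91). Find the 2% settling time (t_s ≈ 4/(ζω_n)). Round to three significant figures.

Dividing through by 3.13: denominator becomes s² + 1.288 s + 2.527.
So ω_n = √2.527 = 1.59 rad/s and ζ = 1.288/(2·1.59) = 0.405.
t_s ≈ 4/(ζω_n) = 6.21 s.

t_s ≈ 6.21 s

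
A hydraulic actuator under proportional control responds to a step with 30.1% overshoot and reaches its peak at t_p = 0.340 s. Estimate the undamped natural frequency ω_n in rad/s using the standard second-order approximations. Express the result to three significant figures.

ω_n ≈ 9.89 rad/s

The overshoot fixes ζ = −ln(OS)/√(π²+ln²(OS)) = 0.357.
From t_p = π/ω_d, ω_d = π/0.340 = 9.24 rad/s, so ω_n = ω_d/√(1−ζ²) = 9.89 rad/s.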